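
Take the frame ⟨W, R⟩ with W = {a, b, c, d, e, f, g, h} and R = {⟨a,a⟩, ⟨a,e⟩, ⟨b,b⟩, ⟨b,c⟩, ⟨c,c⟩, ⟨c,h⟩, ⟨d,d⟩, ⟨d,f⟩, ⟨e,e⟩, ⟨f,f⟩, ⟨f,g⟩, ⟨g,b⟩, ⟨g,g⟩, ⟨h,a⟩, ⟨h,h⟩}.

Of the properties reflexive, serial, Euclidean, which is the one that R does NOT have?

Euclidean

Reflexive: yes — every world is R-related to itself.
Serial: yes — every world has a successor (e.g. a R a).
Euclidean: no — a R e and a R a, but not e R a.
Only Euclidean fails.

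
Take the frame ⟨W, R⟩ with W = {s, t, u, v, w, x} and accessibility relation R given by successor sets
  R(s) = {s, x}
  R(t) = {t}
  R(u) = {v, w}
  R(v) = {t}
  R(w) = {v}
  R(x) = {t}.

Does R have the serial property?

Yes

Serial: yes — every world has a successor (e.g. s R s).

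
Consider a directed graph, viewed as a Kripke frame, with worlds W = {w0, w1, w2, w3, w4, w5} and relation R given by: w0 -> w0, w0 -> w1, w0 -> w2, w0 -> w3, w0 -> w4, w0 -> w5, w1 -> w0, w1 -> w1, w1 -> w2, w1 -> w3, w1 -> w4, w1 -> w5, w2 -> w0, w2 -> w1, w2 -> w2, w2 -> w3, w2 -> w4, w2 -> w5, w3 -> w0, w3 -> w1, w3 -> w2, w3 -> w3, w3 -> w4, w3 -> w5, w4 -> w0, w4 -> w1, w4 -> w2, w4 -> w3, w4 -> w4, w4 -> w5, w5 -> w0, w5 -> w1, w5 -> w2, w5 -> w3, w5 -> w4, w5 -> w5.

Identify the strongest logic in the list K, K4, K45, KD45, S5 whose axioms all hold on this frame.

Transitive (axiom 4): yes — every two-step R-path is closed by a direct edge.
Euclidean (axiom 5): yes — any two successors of a common world are R-related.
Serial (axiom D): yes — every world has a successor (e.g. w0 R w0).
Reflexive (axiom T): yes — every world is R-related to itself.
So F validates K, K4, K45, KD45, S5. The strongest is S5.

S5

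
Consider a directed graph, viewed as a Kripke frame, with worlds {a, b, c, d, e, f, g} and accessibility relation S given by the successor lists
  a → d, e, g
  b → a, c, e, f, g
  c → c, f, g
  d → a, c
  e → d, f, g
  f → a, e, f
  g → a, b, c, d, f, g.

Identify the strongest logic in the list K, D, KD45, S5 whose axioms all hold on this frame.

D

Serial (axiom D): yes — every world has a successor (e.g. a S d).
Euclidean (axiom 5): no — a S d and a S e, but not d S e.
Transitive (axiom 4): no — a S d and d S c, but not a S c.
Reflexive (axiom T): no — a is not related to itself.
So F validates K, D; KD45 would additionally require S to be Euclidean and transitive. The strongest is D.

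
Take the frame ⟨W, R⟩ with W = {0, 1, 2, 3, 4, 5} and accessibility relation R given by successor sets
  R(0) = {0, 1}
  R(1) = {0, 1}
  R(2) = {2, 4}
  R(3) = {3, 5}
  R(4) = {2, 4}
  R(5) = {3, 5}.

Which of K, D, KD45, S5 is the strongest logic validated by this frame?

S5

Serial (axiom D): yes — every world has a successor (e.g. 0 R 0).
Euclidean (axiom 5): yes — any two successors of a common world are R-related.
Transitive (axiom 4): yes — every two-step R-path is closed by a direct edge.
Reflexive (axiom T): yes — every world is R-related to itself.
So F validates K, D, KD45, S5. The strongest is S5.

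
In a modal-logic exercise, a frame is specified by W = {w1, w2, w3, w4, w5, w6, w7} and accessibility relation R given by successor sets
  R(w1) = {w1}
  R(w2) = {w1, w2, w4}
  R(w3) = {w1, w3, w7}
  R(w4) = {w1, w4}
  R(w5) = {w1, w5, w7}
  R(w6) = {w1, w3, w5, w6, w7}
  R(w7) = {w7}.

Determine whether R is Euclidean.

No

Euclidean: no — w2 R w1 and w2 R w4, but not w1 R w4.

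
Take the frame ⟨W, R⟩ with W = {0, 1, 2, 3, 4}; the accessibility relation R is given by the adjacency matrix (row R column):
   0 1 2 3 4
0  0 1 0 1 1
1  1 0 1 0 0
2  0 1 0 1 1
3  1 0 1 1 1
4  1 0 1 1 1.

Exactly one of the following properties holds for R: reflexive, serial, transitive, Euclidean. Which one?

serial

Reflexive: no — 0 is not related to itself.
Serial: yes — every world has a successor (e.g. 0 R 1).
Transitive: no — 0 R 1 and 1 R 2, but not 0 R 2.
Euclidean: no — 0 R 1 and 0 R 3, but not 1 R 3.
Only serial holds.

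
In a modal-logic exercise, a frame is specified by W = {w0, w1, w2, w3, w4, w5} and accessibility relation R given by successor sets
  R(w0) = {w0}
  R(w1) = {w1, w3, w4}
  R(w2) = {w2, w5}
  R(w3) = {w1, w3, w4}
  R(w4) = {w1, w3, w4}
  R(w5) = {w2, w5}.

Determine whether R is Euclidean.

Euclidean: yes — any two successors of a common world are R-related.

Yes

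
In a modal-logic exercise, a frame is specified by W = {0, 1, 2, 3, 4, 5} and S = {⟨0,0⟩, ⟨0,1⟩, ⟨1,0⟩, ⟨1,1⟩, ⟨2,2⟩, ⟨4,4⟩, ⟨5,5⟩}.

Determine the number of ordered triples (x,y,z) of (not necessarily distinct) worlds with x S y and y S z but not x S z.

0

S is transitive; there are no such tuples.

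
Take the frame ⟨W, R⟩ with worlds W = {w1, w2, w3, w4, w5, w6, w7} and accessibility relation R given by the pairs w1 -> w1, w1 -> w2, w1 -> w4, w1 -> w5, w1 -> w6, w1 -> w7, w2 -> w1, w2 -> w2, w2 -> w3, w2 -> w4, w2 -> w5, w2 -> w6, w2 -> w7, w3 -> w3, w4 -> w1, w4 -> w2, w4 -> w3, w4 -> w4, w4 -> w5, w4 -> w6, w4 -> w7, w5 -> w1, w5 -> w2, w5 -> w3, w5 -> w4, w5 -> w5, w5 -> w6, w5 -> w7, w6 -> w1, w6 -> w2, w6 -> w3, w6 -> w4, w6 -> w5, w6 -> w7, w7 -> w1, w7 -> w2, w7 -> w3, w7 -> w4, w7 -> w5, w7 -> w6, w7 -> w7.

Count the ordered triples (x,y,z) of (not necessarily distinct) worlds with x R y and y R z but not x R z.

Enumerating: (w1,w2,w3), (w1,w4,w3), (w1,w5,w3), (w1,w6,w3), (w1,w7,w3), (w6,w1,w6), (w6,w2,w6), (w6,w4,w6), (w6,w5,w6), (w6,w7,w6).

10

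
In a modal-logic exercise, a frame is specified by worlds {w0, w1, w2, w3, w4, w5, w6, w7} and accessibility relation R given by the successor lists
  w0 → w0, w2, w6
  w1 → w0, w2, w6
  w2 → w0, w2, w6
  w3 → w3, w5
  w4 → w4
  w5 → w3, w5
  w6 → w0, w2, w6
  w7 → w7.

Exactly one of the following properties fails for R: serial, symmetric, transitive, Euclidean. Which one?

symmetric

Serial: yes — every world has a successor (e.g. w0 R w0).
Symmetric: no — w1 R w0 but not w0 R w1.
Transitive: yes — every two-step R-path is closed by a direct edge.
Euclidean: yes — any two successors of a common world are R-related.
Only symmetric fails.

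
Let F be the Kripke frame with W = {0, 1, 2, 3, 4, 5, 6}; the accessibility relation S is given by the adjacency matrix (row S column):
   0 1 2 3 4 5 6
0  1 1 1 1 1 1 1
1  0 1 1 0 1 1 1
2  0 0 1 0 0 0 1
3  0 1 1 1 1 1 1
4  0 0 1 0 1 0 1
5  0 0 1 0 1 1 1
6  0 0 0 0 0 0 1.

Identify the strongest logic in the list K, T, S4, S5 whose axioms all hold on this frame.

Reflexive (axiom T): yes — every world is S-related to itself.
Transitive (axiom 4): yes — every two-step S-path is closed by a direct edge.
Euclidean (axiom 5): no — 0 S 1 and 0 S 3, but not 1 S 3.
So F validates K, T, S4; S5 would additionally require S to be Euclidean. The strongest is S4.

S4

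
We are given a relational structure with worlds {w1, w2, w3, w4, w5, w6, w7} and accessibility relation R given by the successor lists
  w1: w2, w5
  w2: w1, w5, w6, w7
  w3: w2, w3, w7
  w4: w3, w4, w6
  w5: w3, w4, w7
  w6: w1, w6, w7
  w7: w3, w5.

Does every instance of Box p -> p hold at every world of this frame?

Axiom T corresponds to the accessibility relation being reflexive.
Reflexive: no — w1 is not related to itself.

No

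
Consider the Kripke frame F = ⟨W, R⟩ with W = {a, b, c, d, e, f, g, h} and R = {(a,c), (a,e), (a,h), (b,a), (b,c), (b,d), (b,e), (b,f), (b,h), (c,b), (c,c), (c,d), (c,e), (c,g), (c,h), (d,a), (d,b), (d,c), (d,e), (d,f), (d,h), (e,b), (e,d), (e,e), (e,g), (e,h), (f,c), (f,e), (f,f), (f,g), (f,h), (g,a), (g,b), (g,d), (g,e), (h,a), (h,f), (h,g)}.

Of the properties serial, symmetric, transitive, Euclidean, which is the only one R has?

Serial: yes — every world has a successor (e.g. a R c).
Symmetric: no — a R c but not c R a.
Transitive: no — a R c and c R b, but not a R b.
Euclidean: no — a R e and a R c, but not e R c.
Only serial holds.

serial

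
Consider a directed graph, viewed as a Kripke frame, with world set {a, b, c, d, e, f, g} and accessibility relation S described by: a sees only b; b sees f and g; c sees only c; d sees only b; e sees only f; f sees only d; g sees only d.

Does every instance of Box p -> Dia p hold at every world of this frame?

By correspondence theory, D is valid on a frame iff S is serial.
Serial: yes — every world has a successor (e.g. a S b).

Yes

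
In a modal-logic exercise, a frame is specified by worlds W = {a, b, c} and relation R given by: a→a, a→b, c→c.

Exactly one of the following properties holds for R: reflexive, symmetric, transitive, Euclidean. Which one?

Reflexive: no — b is not related to itself.
Symmetric: no — a R b but not b R a.
Transitive: yes — every two-step R-path is closed by a direct edge.
Euclidean: no — a R b and a R a, but not b R a.
Only transitive holds.

transitive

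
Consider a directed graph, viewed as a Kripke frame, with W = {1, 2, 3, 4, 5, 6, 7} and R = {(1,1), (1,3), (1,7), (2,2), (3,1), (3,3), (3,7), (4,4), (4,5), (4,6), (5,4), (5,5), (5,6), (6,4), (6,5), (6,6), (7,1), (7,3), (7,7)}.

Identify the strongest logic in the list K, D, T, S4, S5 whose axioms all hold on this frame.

Serial (axiom D): yes — every world has a successor (e.g. 1 R 1).
Reflexive (axiom T): yes — every world is R-related to itself.
Transitive (axiom 4): yes — every two-step R-path is closed by a direct edge.
Euclidean (axiom 5): yes — any two successors of a common world are R-related.
So F validates K, D, T, S4, S5. The strongest is S5.

S5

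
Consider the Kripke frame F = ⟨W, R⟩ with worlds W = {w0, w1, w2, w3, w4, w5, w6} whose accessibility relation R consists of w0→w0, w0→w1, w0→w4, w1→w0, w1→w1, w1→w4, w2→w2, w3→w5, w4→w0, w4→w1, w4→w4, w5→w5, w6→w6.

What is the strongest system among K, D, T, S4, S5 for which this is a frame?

Serial (axiom D): yes — every world has a successor (e.g. w0 R w0).
Reflexive (axiom T): no — w3 is not related to itself.
Transitive (axiom 4): yes — every two-step R-path is closed by a direct edge.
Euclidean (axiom 5): yes — any two successors of a common world are R-related.
So F validates K, D; T would additionally require R to be reflexive. The strongest is D.

D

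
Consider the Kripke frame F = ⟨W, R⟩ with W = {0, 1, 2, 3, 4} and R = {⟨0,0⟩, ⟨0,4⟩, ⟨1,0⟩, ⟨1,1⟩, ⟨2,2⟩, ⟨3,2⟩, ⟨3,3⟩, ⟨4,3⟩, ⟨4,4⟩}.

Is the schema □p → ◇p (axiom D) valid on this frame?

Yes

Axiom D corresponds to the accessibility relation being serial.
Serial: yes — every world has a successor (e.g. 0 R 0).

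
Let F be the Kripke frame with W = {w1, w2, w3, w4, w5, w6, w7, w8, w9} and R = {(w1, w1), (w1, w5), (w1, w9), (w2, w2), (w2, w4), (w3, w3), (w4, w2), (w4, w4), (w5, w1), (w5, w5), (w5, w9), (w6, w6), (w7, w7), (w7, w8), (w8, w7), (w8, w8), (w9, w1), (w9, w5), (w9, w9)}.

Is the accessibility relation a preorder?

Reflexive: yes — every world is R-related to itself.
Transitive: yes — every two-step R-path is closed by a direct edge.
So R is a preorder.

Yes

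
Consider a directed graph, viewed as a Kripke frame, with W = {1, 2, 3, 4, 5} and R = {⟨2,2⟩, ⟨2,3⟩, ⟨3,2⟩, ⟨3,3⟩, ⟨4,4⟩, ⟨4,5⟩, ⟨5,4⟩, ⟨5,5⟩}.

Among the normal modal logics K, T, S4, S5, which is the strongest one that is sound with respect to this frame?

K

Reflexive (axiom T): no — 1 is not related to itself.
Transitive (axiom 4): yes — every two-step R-path is closed by a direct edge.
Euclidean (axiom 5): yes — any two successors of a common world are R-related.
So F validates K; T would additionally require R to be reflexive. The strongest is K.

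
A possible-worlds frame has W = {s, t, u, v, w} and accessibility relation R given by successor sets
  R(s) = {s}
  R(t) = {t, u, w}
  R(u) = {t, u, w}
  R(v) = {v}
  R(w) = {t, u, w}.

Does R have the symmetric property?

Yes

Symmetric: yes — every pair in R has its reverse in R.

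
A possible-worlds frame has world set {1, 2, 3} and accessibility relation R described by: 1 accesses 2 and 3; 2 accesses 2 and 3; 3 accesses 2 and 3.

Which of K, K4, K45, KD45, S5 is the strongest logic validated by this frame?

KD45

Transitive (axiom 4): yes — every two-step R-path is closed by a direct edge.
Euclidean (axiom 5): yes — any two successors of a common world are R-related.
Serial (axiom D): yes — every world has a successor (e.g. 1 R 2).
Reflexive (axiom T): no — 1 is not related to itself.
So F validates K, K4, K45, KD45; S5 would additionally require R to be reflexive. The strongest is KD45.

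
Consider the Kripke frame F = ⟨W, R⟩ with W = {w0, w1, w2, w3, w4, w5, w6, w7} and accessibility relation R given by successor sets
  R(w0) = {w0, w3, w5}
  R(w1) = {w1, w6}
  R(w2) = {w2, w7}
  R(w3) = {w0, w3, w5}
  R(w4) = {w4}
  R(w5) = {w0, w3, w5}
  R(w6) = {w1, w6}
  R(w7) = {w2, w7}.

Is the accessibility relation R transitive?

Transitive: yes — every two-step R-path is closed by a direct edge.

Yes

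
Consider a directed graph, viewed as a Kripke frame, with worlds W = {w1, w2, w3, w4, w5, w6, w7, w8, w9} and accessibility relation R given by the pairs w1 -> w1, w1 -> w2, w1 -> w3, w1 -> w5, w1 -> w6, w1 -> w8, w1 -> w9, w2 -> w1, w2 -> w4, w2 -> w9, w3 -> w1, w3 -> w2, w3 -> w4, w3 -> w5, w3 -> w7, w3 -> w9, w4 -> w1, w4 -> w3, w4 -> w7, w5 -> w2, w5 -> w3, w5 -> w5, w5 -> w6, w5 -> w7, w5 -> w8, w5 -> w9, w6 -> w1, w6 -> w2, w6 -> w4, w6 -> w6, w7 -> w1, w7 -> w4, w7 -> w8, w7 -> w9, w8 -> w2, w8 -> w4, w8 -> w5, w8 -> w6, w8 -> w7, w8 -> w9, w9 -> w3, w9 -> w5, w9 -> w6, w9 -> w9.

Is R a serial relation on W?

Yes

Serial: yes — every world has a successor (e.g. w1 R w1).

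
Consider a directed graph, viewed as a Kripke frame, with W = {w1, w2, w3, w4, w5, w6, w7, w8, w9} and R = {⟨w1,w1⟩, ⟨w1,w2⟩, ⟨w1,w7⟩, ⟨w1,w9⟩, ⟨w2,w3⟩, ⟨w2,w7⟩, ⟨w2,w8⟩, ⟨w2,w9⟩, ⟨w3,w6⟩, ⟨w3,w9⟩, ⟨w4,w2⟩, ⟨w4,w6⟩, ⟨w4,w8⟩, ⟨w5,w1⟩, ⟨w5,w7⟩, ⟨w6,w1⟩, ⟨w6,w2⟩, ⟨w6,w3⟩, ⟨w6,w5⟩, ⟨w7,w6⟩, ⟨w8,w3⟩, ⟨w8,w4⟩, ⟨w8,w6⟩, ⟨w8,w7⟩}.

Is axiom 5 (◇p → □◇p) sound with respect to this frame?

No

By correspondence theory, 5 is valid on a frame iff R is Euclidean.
Euclidean: no — w1 R w7 and w1 R w2, but not w7 R w2.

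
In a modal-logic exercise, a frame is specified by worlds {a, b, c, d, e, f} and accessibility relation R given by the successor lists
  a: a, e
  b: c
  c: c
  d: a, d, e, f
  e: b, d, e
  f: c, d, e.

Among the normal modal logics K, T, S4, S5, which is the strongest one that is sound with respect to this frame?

K

Reflexive (axiom T): no — b is not related to itself.
Transitive (axiom 4): no — a R e and e R b, but not a R b.
Euclidean (axiom 5): no — d R a and d R f, but not a R f.
So F validates K; T would additionally require R to be reflexive. The strongest is K.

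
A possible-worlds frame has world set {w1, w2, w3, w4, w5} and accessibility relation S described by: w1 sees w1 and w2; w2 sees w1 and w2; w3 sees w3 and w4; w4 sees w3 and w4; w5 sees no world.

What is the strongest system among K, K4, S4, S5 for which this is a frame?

K4

Transitive (axiom 4): yes — every two-step S-path is closed by a direct edge.
Reflexive (axiom T): no — w5 is not related to itself.
Euclidean (axiom 5): yes — any two successors of a common world are S-related.
So F validates K, K4; S4 would additionally require S to be reflexive. The strongest is K4.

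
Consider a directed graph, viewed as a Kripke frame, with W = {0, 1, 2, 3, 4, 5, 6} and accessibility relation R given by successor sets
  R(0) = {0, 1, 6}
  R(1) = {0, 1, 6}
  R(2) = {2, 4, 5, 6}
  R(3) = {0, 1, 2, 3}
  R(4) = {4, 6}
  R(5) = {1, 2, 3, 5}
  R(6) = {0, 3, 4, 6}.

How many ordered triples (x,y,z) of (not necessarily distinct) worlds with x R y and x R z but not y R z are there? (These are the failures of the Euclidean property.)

Enumerating: (0,6,1), (1,6,1), (2,4,2), (2,4,5), (2,5,4), (2,5,6), (2,6,2), (2,6,5), (3,0,2), (3,0,3), (3,1,2), (3,1,3), … and 15 more.
Total: 27.

27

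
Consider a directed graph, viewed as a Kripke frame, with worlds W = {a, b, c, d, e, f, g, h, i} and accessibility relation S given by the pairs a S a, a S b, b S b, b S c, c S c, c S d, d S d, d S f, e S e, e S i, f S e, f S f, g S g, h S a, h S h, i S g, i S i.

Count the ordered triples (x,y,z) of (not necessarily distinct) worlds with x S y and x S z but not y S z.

Enumerating: (a,b,a), (b,c,b), (c,d,c), (d,f,d), (e,i,e), (f,e,f), (h,a,h), (i,g,i).

8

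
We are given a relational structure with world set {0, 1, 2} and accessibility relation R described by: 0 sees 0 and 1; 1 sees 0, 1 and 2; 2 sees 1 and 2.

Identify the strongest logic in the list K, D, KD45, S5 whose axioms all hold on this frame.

Serial (axiom D): yes — every world has a successor (e.g. 0 R 0).
Euclidean (axiom 5): no — 1 R 0 and 1 R 2, but not 0 R 2.
Transitive (axiom 4): no — 0 R 1 and 1 R 2, but not 0 R 2.
Reflexive (axiom T): yes — every world is R-related to itself.
So F validates K, D; KD45 would additionally require R to be Euclidean and transitive. The strongest is D.

D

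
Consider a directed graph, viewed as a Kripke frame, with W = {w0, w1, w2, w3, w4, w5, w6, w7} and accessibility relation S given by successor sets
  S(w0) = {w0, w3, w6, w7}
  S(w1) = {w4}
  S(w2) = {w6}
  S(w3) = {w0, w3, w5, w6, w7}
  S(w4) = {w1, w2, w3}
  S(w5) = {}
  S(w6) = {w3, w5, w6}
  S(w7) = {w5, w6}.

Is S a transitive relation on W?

No

Transitive: no — w0 S w3 and w3 S w5, but not w0 S w5.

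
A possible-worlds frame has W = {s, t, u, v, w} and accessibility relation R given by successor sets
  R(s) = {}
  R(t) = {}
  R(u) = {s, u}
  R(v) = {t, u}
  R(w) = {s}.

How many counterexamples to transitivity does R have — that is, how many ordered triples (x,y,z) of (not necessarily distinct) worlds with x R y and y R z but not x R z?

1

Enumerating: (v,u,s).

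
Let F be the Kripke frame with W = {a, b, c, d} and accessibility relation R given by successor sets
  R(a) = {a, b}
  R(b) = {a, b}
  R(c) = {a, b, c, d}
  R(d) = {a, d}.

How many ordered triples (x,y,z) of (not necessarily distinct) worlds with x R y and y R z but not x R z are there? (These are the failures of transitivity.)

1

Enumerating: (d,a,b).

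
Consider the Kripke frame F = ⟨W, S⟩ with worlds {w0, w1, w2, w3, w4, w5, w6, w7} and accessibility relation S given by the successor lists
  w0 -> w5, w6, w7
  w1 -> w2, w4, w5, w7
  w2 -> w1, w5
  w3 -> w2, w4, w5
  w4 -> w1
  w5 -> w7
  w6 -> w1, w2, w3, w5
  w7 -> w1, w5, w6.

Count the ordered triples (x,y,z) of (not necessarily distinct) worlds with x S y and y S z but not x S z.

Enumerating: (w0,w6,w1), (w0,w6,w2), (w0,w6,w3), (w0,w7,w1), (w1,w2,w1), (w1,w4,w1), (w1,w7,w1), (w1,w7,w6), (w2,w1,w2), (w2,w1,w4), (w2,w1,w7), (w2,w5,w7), … and 20 more.
Total: 32.

32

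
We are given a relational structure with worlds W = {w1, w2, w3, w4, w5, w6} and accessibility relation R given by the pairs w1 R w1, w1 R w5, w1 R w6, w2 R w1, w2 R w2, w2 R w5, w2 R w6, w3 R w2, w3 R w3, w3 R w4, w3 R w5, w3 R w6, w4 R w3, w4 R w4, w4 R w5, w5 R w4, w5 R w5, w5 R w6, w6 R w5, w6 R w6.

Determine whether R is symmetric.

Symmetric: no — w1 R w5 but not w5 R w1.

No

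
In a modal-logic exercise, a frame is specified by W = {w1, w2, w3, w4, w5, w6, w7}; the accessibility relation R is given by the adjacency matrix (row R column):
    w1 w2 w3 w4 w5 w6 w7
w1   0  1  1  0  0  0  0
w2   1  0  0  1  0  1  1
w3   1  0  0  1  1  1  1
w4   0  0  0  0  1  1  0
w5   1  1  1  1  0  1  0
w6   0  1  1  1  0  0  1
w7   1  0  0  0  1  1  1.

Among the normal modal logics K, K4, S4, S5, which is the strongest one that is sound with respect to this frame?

Transitive (axiom 4): no — w1 R w2 and w2 R w4, but not w1 R w4.
Reflexive (axiom T): no — w1 is not related to itself.
Euclidean (axiom 5): no — w1 R w2 and w1 R w3, but not w2 R w3.
So F validates K; K4 would additionally require R to be transitive. The strongest is K.

K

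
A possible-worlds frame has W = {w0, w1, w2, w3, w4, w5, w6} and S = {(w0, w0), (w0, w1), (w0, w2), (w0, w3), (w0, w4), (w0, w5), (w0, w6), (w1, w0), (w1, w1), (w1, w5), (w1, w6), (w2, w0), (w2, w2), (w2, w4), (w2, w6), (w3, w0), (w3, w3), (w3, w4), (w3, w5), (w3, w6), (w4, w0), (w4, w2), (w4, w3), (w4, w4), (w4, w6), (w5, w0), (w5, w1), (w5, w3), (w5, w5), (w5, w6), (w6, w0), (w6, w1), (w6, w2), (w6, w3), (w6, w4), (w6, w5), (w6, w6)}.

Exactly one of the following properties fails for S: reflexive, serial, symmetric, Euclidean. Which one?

Euclidean

Reflexive: yes — every world is S-related to itself.
Serial: yes — every world has a successor (e.g. w0 S w0).
Symmetric: yes — every pair in S has its reverse in S.
Euclidean: no — w0 S w1 and w0 S w2, but not w1 S w2.
Only Euclidean fails.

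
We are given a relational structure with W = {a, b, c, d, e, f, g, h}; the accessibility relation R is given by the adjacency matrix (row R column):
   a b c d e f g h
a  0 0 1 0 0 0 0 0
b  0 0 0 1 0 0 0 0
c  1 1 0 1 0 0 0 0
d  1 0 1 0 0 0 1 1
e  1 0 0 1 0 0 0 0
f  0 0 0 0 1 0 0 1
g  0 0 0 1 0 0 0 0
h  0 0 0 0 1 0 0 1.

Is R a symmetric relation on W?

No

Symmetric: no — b R d but not d R b.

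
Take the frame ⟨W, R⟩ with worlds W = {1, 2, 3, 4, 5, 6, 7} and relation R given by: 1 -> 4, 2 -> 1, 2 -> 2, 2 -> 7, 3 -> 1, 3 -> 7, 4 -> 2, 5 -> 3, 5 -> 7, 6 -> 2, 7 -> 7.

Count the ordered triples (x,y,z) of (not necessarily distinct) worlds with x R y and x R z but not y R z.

Enumerating: (1,4,4), (2,1,1), (2,1,2), (2,1,7), (2,7,1), (2,7,2), (3,1,1), (3,1,7), (3,7,1), (5,3,3), (5,7,3).

11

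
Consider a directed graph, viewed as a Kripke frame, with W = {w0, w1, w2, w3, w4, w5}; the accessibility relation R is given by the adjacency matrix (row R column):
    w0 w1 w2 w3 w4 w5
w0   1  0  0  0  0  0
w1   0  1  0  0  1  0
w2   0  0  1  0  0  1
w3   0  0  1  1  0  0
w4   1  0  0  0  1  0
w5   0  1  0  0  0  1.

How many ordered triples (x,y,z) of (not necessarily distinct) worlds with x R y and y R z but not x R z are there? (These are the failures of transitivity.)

4

Enumerating: (w1,w4,w0), (w2,w5,w1), (w3,w2,w5), (w5,w1,w4).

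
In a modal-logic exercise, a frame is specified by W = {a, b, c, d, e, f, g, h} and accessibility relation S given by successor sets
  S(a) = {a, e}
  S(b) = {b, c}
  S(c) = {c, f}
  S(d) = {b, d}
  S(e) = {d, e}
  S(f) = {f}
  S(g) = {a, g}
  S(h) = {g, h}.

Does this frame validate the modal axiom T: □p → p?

Yes

Axiom T corresponds to the accessibility relation being reflexive.
Reflexive: yes — every world is S-related to itself.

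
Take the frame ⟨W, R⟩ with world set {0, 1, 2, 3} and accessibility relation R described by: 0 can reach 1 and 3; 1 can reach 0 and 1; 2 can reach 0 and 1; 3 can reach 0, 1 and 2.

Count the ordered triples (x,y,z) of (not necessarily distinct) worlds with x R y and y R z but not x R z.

6

Enumerating: (0,1,0), (0,3,0), (0,3,2), (1,0,3), (2,0,3), (3,0,3).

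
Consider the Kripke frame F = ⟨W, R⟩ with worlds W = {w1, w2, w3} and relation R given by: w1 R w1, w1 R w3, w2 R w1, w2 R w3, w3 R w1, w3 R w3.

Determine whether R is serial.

Serial: yes — every world has a successor (e.g. w1 R w1).

Yes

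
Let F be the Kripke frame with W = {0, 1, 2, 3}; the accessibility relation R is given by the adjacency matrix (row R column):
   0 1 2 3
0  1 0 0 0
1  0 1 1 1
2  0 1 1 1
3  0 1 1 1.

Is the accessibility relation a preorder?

Reflexive: yes — every world is R-related to itself.
Transitive: yes — every two-step R-path is closed by a direct edge.
So R is a preorder.

Yes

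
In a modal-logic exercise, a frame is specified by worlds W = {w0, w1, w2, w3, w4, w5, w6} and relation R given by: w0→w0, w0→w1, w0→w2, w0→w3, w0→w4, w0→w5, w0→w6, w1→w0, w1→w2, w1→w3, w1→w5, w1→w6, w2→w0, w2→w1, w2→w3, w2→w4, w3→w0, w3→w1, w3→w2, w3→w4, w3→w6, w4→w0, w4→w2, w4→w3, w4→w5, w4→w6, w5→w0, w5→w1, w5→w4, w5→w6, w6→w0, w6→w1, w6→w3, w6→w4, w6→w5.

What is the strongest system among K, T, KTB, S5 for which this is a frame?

K

Reflexive (axiom T): no — w1 is not related to itself.
Symmetric (axiom B): yes — every pair in R has its reverse in R.
Euclidean (axiom 5): no — w0 R w1 and w0 R w4, but not w1 R w4.
So F validates K; T would additionally require R to be reflexive. The strongest is K.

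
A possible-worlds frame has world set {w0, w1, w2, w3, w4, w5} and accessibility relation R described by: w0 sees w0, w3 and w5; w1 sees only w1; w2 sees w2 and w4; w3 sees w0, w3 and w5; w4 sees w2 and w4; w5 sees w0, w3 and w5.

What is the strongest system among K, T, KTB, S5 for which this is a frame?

Reflexive (axiom T): yes — every world is R-related to itself.
Symmetric (axiom B): yes — every pair in R has its reverse in R.
Euclidean (axiom 5): yes — any two successors of a common world are R-related.
So F validates K, T, KTB, S5. The strongest is S5.

S5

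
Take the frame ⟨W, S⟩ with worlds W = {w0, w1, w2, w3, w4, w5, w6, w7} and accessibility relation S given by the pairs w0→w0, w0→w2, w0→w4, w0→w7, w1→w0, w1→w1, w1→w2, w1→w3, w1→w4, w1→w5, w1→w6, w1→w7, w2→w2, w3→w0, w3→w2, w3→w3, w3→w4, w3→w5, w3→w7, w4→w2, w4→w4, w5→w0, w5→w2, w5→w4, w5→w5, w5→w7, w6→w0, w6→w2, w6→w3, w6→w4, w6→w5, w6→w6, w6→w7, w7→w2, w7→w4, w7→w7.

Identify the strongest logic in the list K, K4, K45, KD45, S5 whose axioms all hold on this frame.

Transitive (axiom 4): yes — every two-step S-path is closed by a direct edge.
Euclidean (axiom 5): no — w0 S w2 and w0 S w4, but not w2 S w4.
Serial (axiom D): yes — every world has a successor (e.g. w0 S w0).
Reflexive (axiom T): yes — every world is S-related to itself.
So F validates K, K4; K45 would additionally require S to be Euclidean. The strongest is K4.

K4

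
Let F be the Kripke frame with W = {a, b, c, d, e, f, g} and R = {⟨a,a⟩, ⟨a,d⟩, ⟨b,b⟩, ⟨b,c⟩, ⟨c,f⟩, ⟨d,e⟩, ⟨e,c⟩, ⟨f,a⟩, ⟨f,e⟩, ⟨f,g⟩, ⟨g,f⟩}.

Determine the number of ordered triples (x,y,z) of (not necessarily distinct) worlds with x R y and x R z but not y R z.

16

Enumerating: (a,d,a), (a,d,d), (b,c,b), (b,c,c), (c,f,f), (d,e,e), (e,c,c), (f,a,e), (f,a,g), (f,e,a), (f,e,e), (f,e,g), (f,g,a), (f,g,e), (f,g,g), (g,f,f).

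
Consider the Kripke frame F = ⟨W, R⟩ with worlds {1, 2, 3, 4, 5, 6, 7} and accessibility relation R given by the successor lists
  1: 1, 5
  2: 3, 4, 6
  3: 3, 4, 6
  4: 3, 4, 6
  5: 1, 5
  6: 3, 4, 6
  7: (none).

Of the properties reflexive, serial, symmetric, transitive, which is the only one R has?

Reflexive: no — 2 is not related to itself.
Serial: no — 7 has no R-successor.
Symmetric: no — 2 R 3 but not 3 R 2.
Transitive: yes — every two-step R-path is closed by a direct edge.
Only transitive holds.

transitive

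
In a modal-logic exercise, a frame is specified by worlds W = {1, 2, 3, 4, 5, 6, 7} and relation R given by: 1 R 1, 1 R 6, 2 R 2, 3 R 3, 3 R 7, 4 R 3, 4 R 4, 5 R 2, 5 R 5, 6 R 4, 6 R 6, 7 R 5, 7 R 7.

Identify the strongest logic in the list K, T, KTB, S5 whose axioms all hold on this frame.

T

Reflexive (axiom T): yes — every world is R-related to itself.
Symmetric (axiom B): no — 1 R 6 but not 6 R 1.
Euclidean (axiom 5): no — 1 R 6 and 1 R 1, but not 6 R 1.
So F validates K, T; KTB would additionally require R to be symmetric. The strongest is T.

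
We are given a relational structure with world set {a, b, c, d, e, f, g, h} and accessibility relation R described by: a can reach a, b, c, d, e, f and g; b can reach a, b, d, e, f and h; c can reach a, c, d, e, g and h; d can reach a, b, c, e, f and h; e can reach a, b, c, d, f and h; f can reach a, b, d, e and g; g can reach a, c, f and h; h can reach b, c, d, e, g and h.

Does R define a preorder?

Reflexive: no — d is not related to itself.
Transitive: no — a R b and b R h, but not a R h.
So R is not a preorder.

No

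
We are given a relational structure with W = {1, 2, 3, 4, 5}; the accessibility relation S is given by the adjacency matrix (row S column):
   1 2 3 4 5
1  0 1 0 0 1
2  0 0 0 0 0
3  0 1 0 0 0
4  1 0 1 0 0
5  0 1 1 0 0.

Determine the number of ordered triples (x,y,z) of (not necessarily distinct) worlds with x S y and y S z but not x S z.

4

Enumerating: (1,5,3), (4,1,2), (4,1,5), (4,3,2).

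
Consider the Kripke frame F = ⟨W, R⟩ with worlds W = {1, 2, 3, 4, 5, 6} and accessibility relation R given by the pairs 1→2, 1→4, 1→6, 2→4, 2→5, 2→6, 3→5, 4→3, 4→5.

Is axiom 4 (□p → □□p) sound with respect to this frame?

No

By correspondence theory, 4 is valid on a frame iff R is transitive.
Transitive: no — 1 R 2 and 2 R 5, but not 1 R 5.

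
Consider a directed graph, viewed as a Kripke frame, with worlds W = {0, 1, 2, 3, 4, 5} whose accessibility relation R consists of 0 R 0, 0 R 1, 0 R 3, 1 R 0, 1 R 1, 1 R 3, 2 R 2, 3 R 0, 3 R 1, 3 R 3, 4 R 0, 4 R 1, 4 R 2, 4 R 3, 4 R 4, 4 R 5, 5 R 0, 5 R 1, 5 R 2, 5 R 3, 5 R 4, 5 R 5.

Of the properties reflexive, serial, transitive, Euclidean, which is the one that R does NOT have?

Reflexive: yes — every world is R-related to itself.
Serial: yes — every world has a successor (e.g. 0 R 0).
Transitive: yes — every two-step R-path is closed by a direct edge.
Euclidean: no — 4 R 0 and 4 R 2, but not 0 R 2.
Only Euclidean fails.

Euclidean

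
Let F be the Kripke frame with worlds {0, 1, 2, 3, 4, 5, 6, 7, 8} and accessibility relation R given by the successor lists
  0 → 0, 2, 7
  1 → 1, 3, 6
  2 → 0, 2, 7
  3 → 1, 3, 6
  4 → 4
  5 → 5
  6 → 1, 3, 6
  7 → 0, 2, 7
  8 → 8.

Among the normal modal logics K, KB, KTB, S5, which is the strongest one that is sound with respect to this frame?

Symmetric (axiom B): yes — every pair in R has its reverse in R.
Reflexive (axiom T): yes — every world is R-related to itself.
Euclidean (axiom 5): yes — any two successors of a common world are R-related.
So F validates K, KB, KTB, S5. The strongest is S5.

S5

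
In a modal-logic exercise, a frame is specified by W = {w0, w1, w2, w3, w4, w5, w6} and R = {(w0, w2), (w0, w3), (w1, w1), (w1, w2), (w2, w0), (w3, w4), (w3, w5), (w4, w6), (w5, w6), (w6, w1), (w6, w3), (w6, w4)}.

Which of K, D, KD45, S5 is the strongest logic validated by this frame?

Serial (axiom D): yes — every world has a successor (e.g. w0 R w2).
Euclidean (axiom 5): no — w0 R w2 and w0 R w3, but not w2 R w3.
Transitive (axiom 4): no — w0 R w3 and w3 R w4, but not w0 R w4.
Reflexive (axiom T): no — w0 is not related to itself.
So F validates K, D; KD45 would additionally require R to be Euclidean and transitive. The strongest is D.

D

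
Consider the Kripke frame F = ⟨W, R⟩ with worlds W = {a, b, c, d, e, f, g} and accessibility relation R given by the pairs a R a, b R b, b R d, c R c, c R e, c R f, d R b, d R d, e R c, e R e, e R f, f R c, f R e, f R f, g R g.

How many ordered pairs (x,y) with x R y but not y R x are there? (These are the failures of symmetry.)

0

R is symmetric; there are no such tuples.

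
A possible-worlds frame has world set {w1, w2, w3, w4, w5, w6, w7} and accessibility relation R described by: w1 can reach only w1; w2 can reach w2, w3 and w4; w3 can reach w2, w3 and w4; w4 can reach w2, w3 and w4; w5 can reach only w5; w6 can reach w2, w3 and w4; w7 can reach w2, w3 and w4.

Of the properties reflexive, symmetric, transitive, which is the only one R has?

transitive

Reflexive: no — w6 is not related to itself.
Symmetric: no — w6 R w2 but not w2 R w6.
Transitive: yes — every two-step R-path is closed by a direct edge.
Only transitive holds.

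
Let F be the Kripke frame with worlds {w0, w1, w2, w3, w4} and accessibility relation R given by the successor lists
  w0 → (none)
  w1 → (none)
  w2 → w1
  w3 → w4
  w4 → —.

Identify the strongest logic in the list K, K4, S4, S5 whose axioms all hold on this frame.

K4

Transitive (axiom 4): yes — every two-step R-path is closed by a direct edge.
Reflexive (axiom T): no — w0 is not related to itself.
Euclidean (axiom 5): no — w2 R w1 and w2 R w1, but not w1 R w1.
So F validates K, K4; S4 would additionally require R to be reflexive. The strongest is K4.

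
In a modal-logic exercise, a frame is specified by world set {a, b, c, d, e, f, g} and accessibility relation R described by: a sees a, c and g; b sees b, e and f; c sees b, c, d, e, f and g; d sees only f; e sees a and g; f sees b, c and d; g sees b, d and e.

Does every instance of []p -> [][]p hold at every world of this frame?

Axiom 4 corresponds to the accessibility relation being transitive.
Transitive: no — a R c and c R b, but not a R b.

No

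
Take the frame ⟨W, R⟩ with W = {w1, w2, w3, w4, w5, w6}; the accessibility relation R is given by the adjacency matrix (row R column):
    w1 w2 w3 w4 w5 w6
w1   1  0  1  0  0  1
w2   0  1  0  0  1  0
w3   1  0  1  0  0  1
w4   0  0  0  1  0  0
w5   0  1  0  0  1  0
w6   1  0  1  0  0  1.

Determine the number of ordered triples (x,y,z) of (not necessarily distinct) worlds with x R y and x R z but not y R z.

0

R is Euclidean; there are no such tuples.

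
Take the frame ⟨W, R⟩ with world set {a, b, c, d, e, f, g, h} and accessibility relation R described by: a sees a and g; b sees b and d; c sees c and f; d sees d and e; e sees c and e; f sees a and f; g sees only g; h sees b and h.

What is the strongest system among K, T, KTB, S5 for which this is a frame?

Reflexive (axiom T): yes — every world is R-related to itself.
Symmetric (axiom B): no — a R g but not g R a.
Euclidean (axiom 5): no — a R g and a R a, but not g R a.
So F validates K, T; KTB would additionally require R to be symmetric. The strongest is T.

T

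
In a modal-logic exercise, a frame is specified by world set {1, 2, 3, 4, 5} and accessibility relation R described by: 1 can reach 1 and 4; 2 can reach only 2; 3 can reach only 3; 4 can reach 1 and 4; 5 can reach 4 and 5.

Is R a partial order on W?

Reflexive: yes — every world is R-related to itself.
Transitive: no — 5 R 4 and 4 R 1, but not 5 R 1.
Antisymmetric: no — 1 R 4 and 4 R 1 with 1 ≠ 4.
So R is not a partial order.

No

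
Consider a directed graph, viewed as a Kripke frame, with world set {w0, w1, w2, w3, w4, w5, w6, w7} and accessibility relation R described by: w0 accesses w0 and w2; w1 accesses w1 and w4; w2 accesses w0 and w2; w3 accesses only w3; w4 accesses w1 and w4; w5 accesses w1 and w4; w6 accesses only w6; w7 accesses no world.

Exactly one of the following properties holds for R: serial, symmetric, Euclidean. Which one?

Euclidean

Serial: no — w7 has no R-successor.
Symmetric: no — w5 R w1 but not w1 R w5.
Euclidean: yes — any two successors of a common world are R-related.
Only Euclidean holds.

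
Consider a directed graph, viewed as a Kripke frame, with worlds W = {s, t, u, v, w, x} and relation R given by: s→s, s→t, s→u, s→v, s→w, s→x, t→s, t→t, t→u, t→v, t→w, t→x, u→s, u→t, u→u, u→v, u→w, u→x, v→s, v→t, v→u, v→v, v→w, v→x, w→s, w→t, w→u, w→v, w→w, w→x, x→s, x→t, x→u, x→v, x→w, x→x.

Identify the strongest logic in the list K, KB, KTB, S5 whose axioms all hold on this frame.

Symmetric (axiom B): yes — every pair in R has its reverse in R.
Reflexive (axiom T): yes — every world is R-related to itself.
Euclidean (axiom 5): yes — any two successors of a common world are R-related.
So F validates K, KB, KTB, S5. The strongest is S5.

S5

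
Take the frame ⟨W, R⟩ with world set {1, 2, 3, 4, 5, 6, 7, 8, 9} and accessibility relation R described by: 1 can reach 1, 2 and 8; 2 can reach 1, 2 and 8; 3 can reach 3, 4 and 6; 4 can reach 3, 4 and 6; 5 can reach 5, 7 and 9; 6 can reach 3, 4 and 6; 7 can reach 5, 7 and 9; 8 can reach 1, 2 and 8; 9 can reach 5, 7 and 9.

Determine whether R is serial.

Yes

Serial: yes — every world has a successor (e.g. 1 R 1).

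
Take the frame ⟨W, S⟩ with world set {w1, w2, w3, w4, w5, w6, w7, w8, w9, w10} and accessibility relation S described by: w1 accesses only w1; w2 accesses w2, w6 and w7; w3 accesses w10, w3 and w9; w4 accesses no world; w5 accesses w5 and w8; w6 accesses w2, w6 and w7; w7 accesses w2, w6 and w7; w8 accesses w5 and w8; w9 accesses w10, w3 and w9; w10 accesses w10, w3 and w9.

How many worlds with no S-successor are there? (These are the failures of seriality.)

Enumerating: w4.

1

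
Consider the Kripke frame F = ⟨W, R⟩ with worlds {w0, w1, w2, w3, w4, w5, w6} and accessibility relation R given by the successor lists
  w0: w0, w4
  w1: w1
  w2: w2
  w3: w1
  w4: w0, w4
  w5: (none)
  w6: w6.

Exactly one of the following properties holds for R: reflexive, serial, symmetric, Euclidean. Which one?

Euclidean

Reflexive: no — w3 is not related to itself.
Serial: no — w5 has no R-successor.
Symmetric: no — w3 R w1 but not w1 R w3.
Euclidean: yes — any two successors of a common world are R-related.
Only Euclidean holds.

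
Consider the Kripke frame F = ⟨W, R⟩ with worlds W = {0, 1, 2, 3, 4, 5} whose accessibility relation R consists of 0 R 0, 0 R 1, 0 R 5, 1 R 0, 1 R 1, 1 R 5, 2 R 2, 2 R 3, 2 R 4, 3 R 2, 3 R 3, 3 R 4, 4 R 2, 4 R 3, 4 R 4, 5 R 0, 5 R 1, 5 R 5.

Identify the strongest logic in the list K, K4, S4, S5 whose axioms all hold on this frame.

S5

Transitive (axiom 4): yes — every two-step R-path is closed by a direct edge.
Reflexive (axiom T): yes — every world is R-related to itself.
Euclidean (axiom 5): yes — any two successors of a common world are R-related.
So F validates K, K4, S4, S5. The strongest is S5.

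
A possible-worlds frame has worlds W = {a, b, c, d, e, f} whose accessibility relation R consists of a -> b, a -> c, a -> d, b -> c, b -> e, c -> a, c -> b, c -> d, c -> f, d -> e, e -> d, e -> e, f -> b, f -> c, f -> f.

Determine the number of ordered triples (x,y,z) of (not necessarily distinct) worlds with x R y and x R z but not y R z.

25

Enumerating: (a,b,b), (a,b,d), (a,c,c), (a,d,b), (a,d,c), (a,d,d), (b,c,c), (b,c,e), (b,e,c), (c,a,a), (c,a,f), (c,b,a), … and 13 more.
Total: 25.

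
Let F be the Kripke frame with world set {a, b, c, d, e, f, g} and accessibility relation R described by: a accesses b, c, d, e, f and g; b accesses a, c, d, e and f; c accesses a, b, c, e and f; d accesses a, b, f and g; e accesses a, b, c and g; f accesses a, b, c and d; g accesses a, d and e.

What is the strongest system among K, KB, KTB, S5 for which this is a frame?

Symmetric (axiom B): yes — every pair in R has its reverse in R.
Reflexive (axiom T): no — a is not related to itself.
Euclidean (axiom 5): no — a R b and a R g, but not b R g.
So F validates K, KB; KTB would additionally require R to be reflexive. The strongest is KB.

KB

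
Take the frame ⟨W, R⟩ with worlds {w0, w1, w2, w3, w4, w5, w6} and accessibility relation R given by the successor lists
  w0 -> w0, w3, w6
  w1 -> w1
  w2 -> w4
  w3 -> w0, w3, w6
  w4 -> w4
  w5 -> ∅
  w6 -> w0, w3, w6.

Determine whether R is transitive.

Transitive: yes — every two-step R-path is closed by a direct edge.

Yes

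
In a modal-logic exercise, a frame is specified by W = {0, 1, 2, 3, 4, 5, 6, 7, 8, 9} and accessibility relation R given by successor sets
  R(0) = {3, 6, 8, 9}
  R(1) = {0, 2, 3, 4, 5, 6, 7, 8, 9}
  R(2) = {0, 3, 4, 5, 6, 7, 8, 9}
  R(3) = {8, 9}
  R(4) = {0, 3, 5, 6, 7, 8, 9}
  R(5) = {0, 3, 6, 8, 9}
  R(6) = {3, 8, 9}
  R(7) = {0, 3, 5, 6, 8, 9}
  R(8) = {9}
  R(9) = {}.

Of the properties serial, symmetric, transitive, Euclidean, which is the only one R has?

Serial: no — 9 has no R-successor.
Symmetric: no — 0 R 3 but not 3 R 0.
Transitive: yes — every two-step R-path is closed by a direct edge.
Euclidean: no — 0 R 3 and 0 R 6, but not 3 R 6.
Only transitive holds.

transitive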